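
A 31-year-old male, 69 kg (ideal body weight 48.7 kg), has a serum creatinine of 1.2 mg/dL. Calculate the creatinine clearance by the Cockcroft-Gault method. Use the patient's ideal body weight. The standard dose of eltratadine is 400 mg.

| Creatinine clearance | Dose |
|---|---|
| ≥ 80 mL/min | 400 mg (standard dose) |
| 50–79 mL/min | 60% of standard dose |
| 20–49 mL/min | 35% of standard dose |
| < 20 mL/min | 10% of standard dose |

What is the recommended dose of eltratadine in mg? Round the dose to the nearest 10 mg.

240 mg

CrCl = (140 − 31) × 48.7 / (72 × 1.2) = 5308.3 / 86.40 ≈ 61.4 mL/min
CrCl ≈ 61 mL/min → bracket 50–79 mL/min.
60% of 400 mg = 240 mg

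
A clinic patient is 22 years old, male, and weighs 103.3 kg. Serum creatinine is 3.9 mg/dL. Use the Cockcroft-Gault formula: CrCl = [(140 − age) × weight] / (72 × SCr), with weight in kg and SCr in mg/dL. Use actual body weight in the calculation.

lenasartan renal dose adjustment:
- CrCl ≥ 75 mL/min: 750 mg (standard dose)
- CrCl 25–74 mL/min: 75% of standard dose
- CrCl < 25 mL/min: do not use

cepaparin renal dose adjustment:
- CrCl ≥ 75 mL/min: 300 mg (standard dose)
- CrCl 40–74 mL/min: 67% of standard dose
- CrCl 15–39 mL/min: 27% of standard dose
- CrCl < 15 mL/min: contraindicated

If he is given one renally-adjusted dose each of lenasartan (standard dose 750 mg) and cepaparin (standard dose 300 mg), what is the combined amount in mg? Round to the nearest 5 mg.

CrCl = (140 − 22) × 103.3 / (72 × 3.9) = 12189.4 / 280.80 ≈ 43.4 mL/min
CrCl ≈ 43 mL/min.
lenasartan: 25–74 mL/min → 75% of 750 mg = 562.5 mg.
cepaparin: 40–74 mL/min → 67% of 300 mg = 201 mg.
Total = 562.5 + 201 = 763.5 mg.

765 mg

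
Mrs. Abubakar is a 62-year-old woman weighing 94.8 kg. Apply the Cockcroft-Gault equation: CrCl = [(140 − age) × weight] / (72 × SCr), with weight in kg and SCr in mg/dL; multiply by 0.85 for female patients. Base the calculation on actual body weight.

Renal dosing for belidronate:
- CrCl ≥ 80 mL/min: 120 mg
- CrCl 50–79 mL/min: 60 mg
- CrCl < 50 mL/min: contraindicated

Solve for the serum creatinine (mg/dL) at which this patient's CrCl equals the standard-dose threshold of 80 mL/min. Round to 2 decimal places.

1.09 mg/dL

Standard dose requires CrCl ≥ 80 mL/min.
Set (140 − 62) × 94.8 × 0.85 / (72 × SCr) = 80
SCr = (140 − 62) × 94.8 × 0.85 / (72 × 80) = 1.091 mg/dL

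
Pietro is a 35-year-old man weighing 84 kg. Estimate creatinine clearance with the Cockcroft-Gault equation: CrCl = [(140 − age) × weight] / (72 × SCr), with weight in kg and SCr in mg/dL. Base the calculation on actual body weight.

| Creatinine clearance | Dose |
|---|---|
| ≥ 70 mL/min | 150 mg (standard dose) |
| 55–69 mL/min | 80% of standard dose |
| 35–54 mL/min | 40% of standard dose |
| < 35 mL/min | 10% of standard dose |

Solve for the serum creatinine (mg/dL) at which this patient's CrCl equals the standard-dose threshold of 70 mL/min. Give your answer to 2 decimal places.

Standard dose requires CrCl ≥ 70 mL/min.
Set (140 − 35) × 84 / (72 × SCr) = 70
SCr = (140 − 35) × 84 / (72 × 70) = 1.750 mg/dL

1.75 mg/dL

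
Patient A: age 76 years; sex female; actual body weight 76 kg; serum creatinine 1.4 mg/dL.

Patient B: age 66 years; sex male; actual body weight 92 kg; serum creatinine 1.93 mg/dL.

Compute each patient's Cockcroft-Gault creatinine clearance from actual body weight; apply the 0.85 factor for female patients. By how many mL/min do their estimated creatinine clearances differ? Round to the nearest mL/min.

Patient A: CrCl = (140 − 76) × 76 / (72 × 1.4) × 0.85 = 4864.0 / 100.80 × 0.85 ≈ 41.0 mL/min
Patient B: CrCl = (140 − 66) × 92 / (72 × 1.93) = 6808.0 / 138.96 ≈ 49.0 mL/min
|41.0 − 49.0| = 8.0 mL/min

8 mL/min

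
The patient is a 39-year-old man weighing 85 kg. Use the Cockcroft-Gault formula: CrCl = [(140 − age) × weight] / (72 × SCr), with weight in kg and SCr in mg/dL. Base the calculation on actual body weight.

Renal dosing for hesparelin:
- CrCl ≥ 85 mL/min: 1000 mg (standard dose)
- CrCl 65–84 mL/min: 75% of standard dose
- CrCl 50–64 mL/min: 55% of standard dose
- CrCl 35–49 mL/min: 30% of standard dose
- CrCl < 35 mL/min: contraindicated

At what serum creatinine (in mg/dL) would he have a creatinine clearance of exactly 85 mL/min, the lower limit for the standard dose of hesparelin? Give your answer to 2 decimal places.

1.40 mg/dL

Standard dose requires CrCl ≥ 85 mL/min.
Set (140 − 39) × 85 / (72 × SCr) = 85
SCr = (140 − 39) × 85 / (72 × 85) = 1.403 mg/dL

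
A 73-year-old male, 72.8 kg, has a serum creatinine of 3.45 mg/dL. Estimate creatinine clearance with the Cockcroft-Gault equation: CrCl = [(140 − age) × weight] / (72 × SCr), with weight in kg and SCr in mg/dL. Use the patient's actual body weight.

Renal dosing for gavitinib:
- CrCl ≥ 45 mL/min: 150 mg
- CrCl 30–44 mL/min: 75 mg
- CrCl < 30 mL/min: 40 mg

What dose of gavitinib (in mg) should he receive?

40 mg

CrCl = (140 − 73) × 72.8 / (72 × 3.45) = 4877.6 / 248.40 ≈ 19.6 mL/min
CrCl ≈ 20 mL/min → bracket < 30 mL/min.
Dose for this bracket: 40 mg.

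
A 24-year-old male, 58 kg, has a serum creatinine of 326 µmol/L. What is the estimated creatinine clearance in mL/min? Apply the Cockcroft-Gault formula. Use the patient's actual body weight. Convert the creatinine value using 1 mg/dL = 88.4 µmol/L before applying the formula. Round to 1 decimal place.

SCr = 326 / 88.4 = 3.688 mg/dL
CrCl = (140 − 24) × 58 / (72 × 3.688) = 6728.0 / 265.54 ≈ 25.3 mL/min

25.3 mL/min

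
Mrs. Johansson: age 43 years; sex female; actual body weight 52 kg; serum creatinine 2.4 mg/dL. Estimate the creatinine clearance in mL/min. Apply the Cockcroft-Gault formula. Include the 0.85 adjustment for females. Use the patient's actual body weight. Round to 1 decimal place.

24.8 mL/min

CrCl = (140 − 43) × 52 / (72 × 2.4) × 0.85 = 5044.0 / 172.80 × 0.85 ≈ 24.8 mL/min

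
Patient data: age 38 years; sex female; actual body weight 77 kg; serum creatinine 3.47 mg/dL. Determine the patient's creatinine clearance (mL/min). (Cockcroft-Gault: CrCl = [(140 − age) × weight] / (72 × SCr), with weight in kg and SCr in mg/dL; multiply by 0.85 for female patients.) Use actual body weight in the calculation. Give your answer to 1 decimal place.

CrCl = (140 − 38) × 77 / (72 × 3.47) × 0.85 = 7854.0 / 249.84 × 0.85 ≈ 26.7 mL/min

26.7 mL/min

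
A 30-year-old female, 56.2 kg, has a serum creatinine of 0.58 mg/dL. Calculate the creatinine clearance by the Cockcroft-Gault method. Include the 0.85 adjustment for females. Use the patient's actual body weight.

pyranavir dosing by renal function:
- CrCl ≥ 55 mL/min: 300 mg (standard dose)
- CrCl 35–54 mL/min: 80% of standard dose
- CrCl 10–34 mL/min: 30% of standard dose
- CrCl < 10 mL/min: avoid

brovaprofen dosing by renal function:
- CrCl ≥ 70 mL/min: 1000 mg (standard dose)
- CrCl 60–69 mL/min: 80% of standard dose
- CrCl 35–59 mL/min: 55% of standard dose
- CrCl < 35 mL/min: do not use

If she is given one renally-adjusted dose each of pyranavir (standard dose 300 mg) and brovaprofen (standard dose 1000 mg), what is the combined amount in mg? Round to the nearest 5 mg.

CrCl = (140 − 30) × 56.2 / (72 × 0.58) × 0.85 = 6182.0 / 41.76 × 0.85 ≈ 125.8 mL/min
CrCl ≈ 126 mL/min.
pyranavir: ≥ 55 mL/min → 100% of 300 mg = 300 mg.
brovaprofen: ≥ 70 mL/min → 100% of 1000 mg = 1000 mg.
Total = 300 + 1000 = 1300 mg.

1300 mg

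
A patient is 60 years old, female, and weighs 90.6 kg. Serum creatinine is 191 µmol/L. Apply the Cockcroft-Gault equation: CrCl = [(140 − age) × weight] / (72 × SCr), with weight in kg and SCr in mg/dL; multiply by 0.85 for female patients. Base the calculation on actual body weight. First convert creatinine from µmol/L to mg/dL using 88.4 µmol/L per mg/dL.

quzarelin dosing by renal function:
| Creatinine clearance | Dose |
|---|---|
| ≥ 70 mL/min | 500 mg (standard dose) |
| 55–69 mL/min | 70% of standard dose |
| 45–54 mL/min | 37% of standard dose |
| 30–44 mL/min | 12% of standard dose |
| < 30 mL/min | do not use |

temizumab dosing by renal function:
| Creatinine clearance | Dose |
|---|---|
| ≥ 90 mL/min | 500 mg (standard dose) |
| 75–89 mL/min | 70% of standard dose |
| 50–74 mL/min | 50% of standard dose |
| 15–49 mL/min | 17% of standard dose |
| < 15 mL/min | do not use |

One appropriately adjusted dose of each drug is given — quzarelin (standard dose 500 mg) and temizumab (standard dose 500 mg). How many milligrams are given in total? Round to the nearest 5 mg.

SCr = 191 / 88.4 = 2.161 mg/dL
CrCl = (140 − 60) × 90.6 / (72 × 2.161) × 0.85 = 7248.0 / 155.59 × 0.85 ≈ 39.6 mL/min
CrCl ≈ 40 mL/min.
quzarelin: 30–44 mL/min → 12% of 500 mg = 60 mg.
temizumab: 15–49 mL/min → 17% of 500 mg = 85 mg.
Total = 60 + 85 = 145 mg.

145 mg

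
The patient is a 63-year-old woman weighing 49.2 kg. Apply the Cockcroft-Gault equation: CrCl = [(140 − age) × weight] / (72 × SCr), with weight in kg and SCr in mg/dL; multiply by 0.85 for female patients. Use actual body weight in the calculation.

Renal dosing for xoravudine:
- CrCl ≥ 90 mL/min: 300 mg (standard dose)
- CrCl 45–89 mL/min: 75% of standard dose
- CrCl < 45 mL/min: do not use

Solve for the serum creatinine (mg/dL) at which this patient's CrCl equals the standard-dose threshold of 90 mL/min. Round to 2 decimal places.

0.50 mg/dL

Standard dose requires CrCl ≥ 90 mL/min.
Set (140 − 63) × 49.2 × 0.85 / (72 × SCr) = 90
SCr = (140 − 63) × 49.2 × 0.85 / (72 × 90) = 0.497 mg/dL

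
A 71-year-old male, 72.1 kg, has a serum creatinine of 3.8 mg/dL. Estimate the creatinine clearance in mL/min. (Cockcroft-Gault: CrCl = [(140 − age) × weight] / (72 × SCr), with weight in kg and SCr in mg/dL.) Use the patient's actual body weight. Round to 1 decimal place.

18.2 mL/min

CrCl = (140 − 71) × 72.1 / (72 × 3.8) = 4974.9 / 273.60 ≈ 18.2 mL/min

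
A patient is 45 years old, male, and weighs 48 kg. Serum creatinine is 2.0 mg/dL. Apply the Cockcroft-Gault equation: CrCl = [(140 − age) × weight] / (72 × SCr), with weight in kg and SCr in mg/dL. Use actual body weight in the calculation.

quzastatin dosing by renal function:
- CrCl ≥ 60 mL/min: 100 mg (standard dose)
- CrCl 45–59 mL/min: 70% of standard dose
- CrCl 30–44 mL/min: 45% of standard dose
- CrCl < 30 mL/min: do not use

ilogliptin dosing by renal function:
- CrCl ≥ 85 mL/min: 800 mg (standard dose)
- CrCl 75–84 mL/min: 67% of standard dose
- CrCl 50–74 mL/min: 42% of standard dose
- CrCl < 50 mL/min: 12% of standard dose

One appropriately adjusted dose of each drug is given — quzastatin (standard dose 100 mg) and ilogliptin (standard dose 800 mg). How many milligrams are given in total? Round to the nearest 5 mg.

CrCl = (140 − 45) × 48 / (72 × 2) = 4560.0 / 144.00 ≈ 31.7 mL/min
CrCl ≈ 32 mL/min.
quzastatin: 30–44 mL/min → 45% of 100 mg = 45 mg.
ilogliptin: < 50 mL/min → 12% of 800 mg = 96 mg.
Total = 45 + 96 = 141 mg.

140 mg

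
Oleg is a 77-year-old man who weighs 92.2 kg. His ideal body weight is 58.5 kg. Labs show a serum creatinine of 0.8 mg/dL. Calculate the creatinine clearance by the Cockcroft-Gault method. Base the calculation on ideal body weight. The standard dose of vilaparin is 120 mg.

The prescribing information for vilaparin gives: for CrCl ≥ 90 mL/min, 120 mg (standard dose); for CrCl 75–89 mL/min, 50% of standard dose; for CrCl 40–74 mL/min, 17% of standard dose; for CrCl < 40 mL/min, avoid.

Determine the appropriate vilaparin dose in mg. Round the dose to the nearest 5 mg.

20 mg

CrCl = (140 − 77) × 58.5 / (72 × 0.8) = 3685.5 / 57.60 ≈ 64.0 mL/min
CrCl ≈ 64 mL/min → bracket 40–74 mL/min.
17% of 120 mg = 20.4 mg → 20 mg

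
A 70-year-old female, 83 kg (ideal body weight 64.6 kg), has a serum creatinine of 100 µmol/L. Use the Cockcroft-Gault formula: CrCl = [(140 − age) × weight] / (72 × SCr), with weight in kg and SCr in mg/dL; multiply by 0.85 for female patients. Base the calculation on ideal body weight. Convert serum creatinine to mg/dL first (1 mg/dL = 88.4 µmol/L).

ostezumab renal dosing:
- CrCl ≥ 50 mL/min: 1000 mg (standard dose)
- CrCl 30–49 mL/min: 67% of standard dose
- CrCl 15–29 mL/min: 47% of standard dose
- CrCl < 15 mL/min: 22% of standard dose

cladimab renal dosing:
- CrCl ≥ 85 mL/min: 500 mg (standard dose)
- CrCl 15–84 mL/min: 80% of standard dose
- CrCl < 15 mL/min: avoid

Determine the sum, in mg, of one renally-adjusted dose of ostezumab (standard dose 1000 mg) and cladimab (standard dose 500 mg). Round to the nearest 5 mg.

1070 mg

SCr = 100 / 88.4 = 1.131 mg/dL
CrCl = (140 − 70) × 64.6 / (72 × 1.131) × 0.85 = 4522.0 / 81.43 × 0.85 ≈ 47.2 mL/min
CrCl ≈ 47 mL/min.
ostezumab: 30–49 mL/min → 67% of 1000 mg = 670 mg.
cladimab: 15–84 mL/min → 80% of 500 mg = 400 mg.
Total = 670 + 400 = 1070 mg.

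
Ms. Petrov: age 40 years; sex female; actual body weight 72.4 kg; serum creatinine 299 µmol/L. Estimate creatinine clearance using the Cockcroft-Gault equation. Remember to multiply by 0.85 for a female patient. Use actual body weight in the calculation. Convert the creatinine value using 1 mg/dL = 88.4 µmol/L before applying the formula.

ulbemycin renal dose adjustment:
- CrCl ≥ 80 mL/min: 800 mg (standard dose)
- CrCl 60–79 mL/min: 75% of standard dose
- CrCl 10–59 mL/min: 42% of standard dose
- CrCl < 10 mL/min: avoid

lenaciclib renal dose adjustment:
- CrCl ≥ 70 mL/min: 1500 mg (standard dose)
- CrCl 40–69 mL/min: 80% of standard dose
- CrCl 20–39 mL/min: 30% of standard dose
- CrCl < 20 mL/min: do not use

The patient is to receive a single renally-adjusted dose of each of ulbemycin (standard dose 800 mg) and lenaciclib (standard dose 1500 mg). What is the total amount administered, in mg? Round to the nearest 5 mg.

785 mg

SCr = 299 / 88.4 = 3.382 mg/dL
CrCl = (140 − 40) × 72.4 / (72 × 3.382) × 0.85 = 7240.0 / 243.50 × 0.85 ≈ 25.3 mL/min
CrCl ≈ 25 mL/min.
ulbemycin: 10–59 mL/min → 42% of 800 mg = 336 mg.
lenaciclib: 20–39 mL/min → 30% of 1500 mg = 450 mg.
Total = 336 + 450 = 786 mg.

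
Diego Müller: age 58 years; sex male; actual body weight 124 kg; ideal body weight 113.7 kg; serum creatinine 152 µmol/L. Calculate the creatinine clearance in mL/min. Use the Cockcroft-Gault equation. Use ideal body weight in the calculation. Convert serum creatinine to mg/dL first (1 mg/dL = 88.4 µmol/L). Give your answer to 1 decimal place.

SCr = 152 / 88.4 = 1.719 mg/dL
CrCl = (140 − 58) × 113.7 / (72 × 1.719) = 9323.4 / 123.77 ≈ 75.3 mL/min

75.3 mL/min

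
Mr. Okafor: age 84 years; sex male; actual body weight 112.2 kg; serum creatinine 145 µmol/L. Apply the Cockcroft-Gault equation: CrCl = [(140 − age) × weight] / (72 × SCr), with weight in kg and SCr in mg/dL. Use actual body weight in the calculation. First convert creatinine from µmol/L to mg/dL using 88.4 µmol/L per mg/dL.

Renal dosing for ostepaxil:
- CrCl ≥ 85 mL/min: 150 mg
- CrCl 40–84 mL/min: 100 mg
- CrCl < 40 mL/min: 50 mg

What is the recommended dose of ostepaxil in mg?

100 mg

SCr = 145 / 88.4 = 1.64 mg/dL
CrCl = (140 − 84) × 112.2 / (72 × 1.64) = 6283.2 / 118.08 ≈ 53.2 mL/min
CrCl ≈ 53 mL/min → bracket 40–84 mL/min.
Dose for this bracket: 100 mg.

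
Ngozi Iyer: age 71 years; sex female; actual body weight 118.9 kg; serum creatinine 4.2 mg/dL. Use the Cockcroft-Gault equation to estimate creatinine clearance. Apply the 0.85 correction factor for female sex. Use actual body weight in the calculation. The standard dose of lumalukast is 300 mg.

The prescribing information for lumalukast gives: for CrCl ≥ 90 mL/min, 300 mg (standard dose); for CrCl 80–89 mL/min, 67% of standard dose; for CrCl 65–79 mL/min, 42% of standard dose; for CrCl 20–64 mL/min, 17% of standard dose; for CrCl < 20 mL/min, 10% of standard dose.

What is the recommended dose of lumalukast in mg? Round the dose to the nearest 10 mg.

CrCl = (140 − 71) × 118.9 / (72 × 4.2) × 0.85 = 8204.1 / 302.40 × 0.85 ≈ 23.1 mL/min
CrCl ≈ 23 mL/min → bracket 20–64 mL/min.
17% of 300 mg = 51 mg → 50 mg

50 mg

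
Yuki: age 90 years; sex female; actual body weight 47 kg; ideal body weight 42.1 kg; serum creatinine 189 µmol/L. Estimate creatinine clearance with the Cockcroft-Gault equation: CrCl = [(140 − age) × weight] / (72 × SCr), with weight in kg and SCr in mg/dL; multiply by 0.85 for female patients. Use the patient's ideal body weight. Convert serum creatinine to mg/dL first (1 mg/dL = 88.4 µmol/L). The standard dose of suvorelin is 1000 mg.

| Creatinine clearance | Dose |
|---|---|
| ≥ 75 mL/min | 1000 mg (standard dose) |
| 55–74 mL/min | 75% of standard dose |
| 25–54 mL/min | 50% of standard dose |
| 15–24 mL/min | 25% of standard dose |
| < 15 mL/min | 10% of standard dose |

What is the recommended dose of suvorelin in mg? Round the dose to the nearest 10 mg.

SCr = 189 / 88.4 = 2.138 mg/dL
CrCl = (140 − 90) × 42.1 / (72 × 2.138) × 0.85 = 2105.0 / 153.94 × 0.85 ≈ 11.6 mL/min
CrCl ≈ 12 mL/min → bracket < 15 mL/min.
10% of 1000 mg = 100 mg

100 mg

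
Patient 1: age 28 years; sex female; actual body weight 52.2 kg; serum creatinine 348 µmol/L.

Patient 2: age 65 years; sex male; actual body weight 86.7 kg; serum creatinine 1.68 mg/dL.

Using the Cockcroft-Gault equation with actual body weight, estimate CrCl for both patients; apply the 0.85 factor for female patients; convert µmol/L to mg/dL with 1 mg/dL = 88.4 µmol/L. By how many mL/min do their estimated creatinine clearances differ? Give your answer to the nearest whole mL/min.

36 mL/min

Patient 1: SCr = 348 / 88.4 = 3.937 mg/dL
Patient 1: CrCl = (140 − 28) × 52.2 / (72 × 3.937) × 0.85 = 5846.4 / 283.46 × 0.85 ≈ 17.5 mL/min
Patient 2: CrCl = (140 − 65) × 86.7 / (72 × 1.68) = 6502.5 / 120.96 ≈ 53.8 mL/min
|17.5 − 53.8| = 36.3 mL/min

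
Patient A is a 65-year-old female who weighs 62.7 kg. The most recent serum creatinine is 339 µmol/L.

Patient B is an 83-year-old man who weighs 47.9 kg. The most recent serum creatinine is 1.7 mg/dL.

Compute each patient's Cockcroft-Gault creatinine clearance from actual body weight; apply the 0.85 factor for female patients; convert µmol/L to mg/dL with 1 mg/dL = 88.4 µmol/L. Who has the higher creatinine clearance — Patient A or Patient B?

Patient A: SCr = 339 / 88.4 = 3.835 mg/dL
Patient A: CrCl = (140 − 65) × 62.7 / (72 × 3.835) × 0.85 = 4702.5 / 276.12 × 0.85 ≈ 14.5 mL/min
Patient B: CrCl = (140 − 83) × 47.9 / (72 × 1.7) = 2730.3 / 122.40 ≈ 22.3 mL/min
14.5 vs 22.3 mL/min → Patient B is higher.

Patient B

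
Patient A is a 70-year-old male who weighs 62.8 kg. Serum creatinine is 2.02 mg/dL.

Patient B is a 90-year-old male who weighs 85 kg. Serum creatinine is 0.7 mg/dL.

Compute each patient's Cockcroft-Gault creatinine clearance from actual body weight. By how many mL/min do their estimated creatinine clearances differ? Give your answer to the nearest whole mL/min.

Patient A: CrCl = (140 − 70) × 62.8 / (72 × 2.02) = 4396.0 / 145.44 ≈ 30.2 mL/min
Patient B: CrCl = (140 − 90) × 85 / (72 × 0.7) = 4250.0 / 50.40 ≈ 84.3 mL/min
|30.2 − 84.3| = 54.1 mL/min

54 mL/min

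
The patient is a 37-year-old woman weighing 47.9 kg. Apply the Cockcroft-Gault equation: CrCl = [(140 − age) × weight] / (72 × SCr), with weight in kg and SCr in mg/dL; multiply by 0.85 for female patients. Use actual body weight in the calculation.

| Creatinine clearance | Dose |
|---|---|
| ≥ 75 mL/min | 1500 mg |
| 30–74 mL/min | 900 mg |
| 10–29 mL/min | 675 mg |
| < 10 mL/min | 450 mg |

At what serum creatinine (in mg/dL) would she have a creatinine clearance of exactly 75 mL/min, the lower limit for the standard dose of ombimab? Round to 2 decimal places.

0.78 mg/dL

Standard dose requires CrCl ≥ 75 mL/min.
Set (140 − 37) × 47.9 × 0.85 / (72 × SCr) = 75
SCr = (140 − 37) × 47.9 × 0.85 / (72 × 75) = 0.777 mg/dL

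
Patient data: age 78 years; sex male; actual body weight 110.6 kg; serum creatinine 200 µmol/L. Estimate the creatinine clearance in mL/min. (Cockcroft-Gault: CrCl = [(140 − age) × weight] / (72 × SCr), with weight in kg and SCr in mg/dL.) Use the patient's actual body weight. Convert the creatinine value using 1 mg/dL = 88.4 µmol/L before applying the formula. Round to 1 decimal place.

42.1 mL/min

SCr = 200 / 88.4 = 2.262 mg/dL
CrCl = (140 − 78) × 110.6 / (72 × 2.262) = 6857.2 / 162.86 ≈ 42.1 mL/min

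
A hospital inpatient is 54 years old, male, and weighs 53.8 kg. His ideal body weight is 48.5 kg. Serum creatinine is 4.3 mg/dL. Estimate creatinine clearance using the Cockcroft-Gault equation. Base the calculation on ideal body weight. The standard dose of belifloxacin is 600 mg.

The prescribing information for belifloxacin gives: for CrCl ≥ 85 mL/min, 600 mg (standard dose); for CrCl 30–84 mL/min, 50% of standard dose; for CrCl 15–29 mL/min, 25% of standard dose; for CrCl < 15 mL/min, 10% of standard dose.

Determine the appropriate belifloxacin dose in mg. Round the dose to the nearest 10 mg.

60 mg

CrCl = (140 − 54) × 48.5 / (72 × 4.3) = 4171.0 / 309.60 ≈ 13.5 mL/min
CrCl ≈ 13 mL/min → bracket < 15 mL/min.
10% of 600 mg = 60 mg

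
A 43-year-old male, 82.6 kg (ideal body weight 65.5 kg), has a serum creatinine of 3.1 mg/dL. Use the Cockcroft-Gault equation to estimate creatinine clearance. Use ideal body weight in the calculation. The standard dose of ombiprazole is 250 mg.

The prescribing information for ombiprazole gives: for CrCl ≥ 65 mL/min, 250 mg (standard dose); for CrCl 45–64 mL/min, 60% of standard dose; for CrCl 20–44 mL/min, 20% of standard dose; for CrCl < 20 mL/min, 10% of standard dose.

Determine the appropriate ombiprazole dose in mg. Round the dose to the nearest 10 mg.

CrCl = (140 − 43) × 65.5 / (72 × 3.1) = 6353.5 / 223.20 ≈ 28.5 mL/min
CrCl ≈ 28 mL/min → bracket 20–44 mL/min.
20% of 250 mg = 50 mg

50 mg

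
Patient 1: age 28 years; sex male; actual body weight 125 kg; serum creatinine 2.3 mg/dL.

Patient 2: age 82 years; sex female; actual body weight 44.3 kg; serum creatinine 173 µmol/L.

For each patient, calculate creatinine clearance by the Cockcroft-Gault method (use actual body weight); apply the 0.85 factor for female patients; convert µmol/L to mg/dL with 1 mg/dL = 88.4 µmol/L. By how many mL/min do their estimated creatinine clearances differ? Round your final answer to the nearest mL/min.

69 mL/min

Patient 1: CrCl = (140 − 28) × 125 / (72 × 2.3) = 14000.0 / 165.60 ≈ 84.5 mL/min
Patient 2: SCr = 173 / 88.4 = 1.957 mg/dL
Patient 2: CrCl = (140 − 82) × 44.3 / (72 × 1.957) × 0.85 = 2569.4 / 140.90 × 0.85 ≈ 15.5 mL/min
|84.5 − 15.5| = 69.0 mL/min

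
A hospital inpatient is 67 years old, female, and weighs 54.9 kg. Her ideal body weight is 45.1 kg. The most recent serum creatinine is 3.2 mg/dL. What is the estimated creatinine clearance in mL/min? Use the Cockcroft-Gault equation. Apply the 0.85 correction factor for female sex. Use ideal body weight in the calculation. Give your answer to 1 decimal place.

CrCl = (140 − 67) × 45.1 / (72 × 3.2) × 0.85 = 3292.3 / 230.40 × 0.85 ≈ 12.1 mL/min

12.1 mL/min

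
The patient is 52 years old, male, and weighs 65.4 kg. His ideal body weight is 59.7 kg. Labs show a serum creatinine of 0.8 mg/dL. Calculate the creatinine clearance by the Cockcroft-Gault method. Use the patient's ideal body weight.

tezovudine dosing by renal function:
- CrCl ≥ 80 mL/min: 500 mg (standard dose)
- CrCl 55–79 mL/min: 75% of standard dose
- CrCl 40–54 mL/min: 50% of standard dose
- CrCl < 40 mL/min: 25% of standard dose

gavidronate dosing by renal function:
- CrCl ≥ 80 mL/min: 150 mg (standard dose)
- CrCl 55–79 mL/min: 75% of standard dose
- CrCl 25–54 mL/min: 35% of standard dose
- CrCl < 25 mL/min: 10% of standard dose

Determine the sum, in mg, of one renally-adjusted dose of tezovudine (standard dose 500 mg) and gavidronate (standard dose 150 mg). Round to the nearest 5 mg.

650 mg

CrCl = (140 − 52) × 59.7 / (72 × 0.8) = 5253.6 / 57.60 ≈ 91.2 mL/min
CrCl ≈ 91 mL/min.
tezovudine: ≥ 80 mL/min → 100% of 500 mg = 500 mg.
gavidronate: ≥ 80 mL/min → 100% of 150 mg = 150 mg.
Total = 500 + 150 = 650 mg.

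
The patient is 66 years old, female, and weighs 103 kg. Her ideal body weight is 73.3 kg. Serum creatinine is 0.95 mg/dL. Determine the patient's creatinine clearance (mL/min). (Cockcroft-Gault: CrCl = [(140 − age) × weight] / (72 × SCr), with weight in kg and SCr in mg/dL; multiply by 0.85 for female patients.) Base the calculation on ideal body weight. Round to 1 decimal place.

67.4 mL/min

CrCl = (140 − 66) × 73.3 / (72 × 0.95) × 0.85 = 5424.2 / 68.40 × 0.85 ≈ 67.4 mL/min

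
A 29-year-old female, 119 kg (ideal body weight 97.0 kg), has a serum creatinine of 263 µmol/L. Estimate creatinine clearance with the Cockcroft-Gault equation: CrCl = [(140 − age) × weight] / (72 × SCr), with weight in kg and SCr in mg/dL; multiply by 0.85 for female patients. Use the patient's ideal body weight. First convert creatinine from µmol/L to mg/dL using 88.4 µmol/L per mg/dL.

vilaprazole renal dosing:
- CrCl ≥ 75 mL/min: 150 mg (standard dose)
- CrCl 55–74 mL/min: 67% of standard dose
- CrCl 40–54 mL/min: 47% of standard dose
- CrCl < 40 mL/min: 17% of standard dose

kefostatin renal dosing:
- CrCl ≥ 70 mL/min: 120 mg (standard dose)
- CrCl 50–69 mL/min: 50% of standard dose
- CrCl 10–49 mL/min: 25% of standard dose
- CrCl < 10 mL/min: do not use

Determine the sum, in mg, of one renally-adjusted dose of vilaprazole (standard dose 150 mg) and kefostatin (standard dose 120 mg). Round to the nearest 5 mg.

SCr = 263 / 88.4 = 2.975 mg/dL
CrCl = (140 − 29) × 97 / (72 × 2.975) × 0.85 = 10767.0 / 214.20 × 0.85 ≈ 42.7 mL/min
CrCl ≈ 43 mL/min.
vilaprazole: 40–54 mL/min → 47% of 150 mg = 70.5 mg.
kefostatin: 10–49 mL/min → 25% of 120 mg = 30 mg.
Total = 70.5 + 30 = 100.5 mg.

100 mg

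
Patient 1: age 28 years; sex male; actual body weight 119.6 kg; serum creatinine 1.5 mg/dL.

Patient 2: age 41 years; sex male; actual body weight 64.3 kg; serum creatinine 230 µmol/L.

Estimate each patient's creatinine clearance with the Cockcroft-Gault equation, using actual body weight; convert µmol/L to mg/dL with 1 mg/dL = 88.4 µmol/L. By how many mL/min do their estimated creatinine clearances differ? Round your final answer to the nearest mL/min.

90 mL/min

Patient 1: CrCl = (140 − 28) × 119.6 / (72 × 1.5) = 13395.2 / 108.00 ≈ 124.0 mL/min
Patient 2: SCr = 230 / 88.4 = 2.602 mg/dL
Patient 2: CrCl = (140 − 41) × 64.3 / (72 × 2.602) = 6365.7 / 187.34 ≈ 34.0 mL/min
|124.0 − 34.0| = 90.0 mL/min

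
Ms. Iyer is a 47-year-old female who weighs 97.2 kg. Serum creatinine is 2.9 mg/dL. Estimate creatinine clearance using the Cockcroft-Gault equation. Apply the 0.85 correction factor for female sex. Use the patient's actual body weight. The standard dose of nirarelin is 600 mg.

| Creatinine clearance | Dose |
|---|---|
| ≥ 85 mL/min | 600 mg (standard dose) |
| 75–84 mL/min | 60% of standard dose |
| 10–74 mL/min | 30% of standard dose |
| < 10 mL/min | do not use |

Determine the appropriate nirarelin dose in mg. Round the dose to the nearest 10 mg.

CrCl = (140 − 47) × 97.2 / (72 × 2.9) × 0.85 = 9039.6 / 208.80 × 0.85 ≈ 36.8 mL/min
CrCl ≈ 37 mL/min → bracket 10–74 mL/min.
30% of 600 mg = 180 mg

180 mg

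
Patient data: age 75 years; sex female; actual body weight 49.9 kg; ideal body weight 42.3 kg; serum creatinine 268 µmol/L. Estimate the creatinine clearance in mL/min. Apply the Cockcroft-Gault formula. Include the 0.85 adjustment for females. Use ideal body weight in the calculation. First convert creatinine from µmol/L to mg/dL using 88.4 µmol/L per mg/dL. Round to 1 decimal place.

SCr = 268 / 88.4 = 3.032 mg/dL
CrCl = (140 − 75) × 42.3 / (72 × 3.032) × 0.85 = 2749.5 / 218.30 × 0.85 ≈ 10.7 mL/min

10.7 mL/min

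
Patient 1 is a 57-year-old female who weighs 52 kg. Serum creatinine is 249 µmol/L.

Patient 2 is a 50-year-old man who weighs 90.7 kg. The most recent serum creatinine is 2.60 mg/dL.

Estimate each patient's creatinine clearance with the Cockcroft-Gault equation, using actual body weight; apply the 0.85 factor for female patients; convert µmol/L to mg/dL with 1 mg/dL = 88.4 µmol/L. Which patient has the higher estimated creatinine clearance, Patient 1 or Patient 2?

Patient 2

Patient 1: SCr = 249 / 88.4 = 2.817 mg/dL
Patient 1: CrCl = (140 − 57) × 52 / (72 × 2.817) × 0.85 = 4316.0 / 202.82 × 0.85 ≈ 18.1 mL/min
Patient 2: CrCl = (140 − 50) × 90.7 / (72 × 2.6) = 8163.0 / 187.20 ≈ 43.6 mL/min
18.1 vs 43.6 mL/min → Patient 2 is higher.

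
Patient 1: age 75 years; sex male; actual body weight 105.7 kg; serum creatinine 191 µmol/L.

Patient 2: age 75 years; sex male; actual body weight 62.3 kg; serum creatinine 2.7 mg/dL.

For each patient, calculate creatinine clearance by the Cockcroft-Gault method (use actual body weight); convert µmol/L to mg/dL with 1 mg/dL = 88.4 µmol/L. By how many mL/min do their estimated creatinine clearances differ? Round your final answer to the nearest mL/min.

Patient 1: SCr = 191 / 88.4 = 2.161 mg/dL
Patient 1: CrCl = (140 − 75) × 105.7 / (72 × 2.161) = 6870.5 / 155.59 ≈ 44.2 mL/min
Patient 2: CrCl = (140 − 75) × 62.3 / (72 × 2.7) = 4049.5 / 194.40 ≈ 20.8 mL/min
|44.2 − 20.8| = 23.4 mL/min

23 mL/min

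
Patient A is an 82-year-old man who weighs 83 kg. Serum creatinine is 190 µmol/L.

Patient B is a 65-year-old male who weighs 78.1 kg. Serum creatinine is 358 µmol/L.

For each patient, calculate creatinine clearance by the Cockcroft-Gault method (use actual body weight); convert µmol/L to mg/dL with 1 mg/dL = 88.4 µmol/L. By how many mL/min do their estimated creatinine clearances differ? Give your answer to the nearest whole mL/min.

11 mL/min

Patient A: SCr = 190 / 88.4 = 2.149 mg/dL
Patient A: CrCl = (140 − 82) × 83 / (72 × 2.149) = 4814.0 / 154.73 ≈ 31.1 mL/min
Patient B: SCr = 358 / 88.4 = 4.05 mg/dL
Patient B: CrCl = (140 − 65) × 78.1 / (72 × 4.05) = 5857.5 / 291.60 ≈ 20.1 mL/min
|31.1 − 20.1| = 11.0 mL/min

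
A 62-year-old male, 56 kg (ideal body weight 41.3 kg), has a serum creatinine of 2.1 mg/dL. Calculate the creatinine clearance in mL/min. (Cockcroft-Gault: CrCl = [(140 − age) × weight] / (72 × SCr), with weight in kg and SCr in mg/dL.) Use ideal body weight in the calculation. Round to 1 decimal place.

CrCl = (140 − 62) × 41.3 / (72 × 2.1) = 3221.4 / 151.20 ≈ 21.3 mL/min

21.3 mL/min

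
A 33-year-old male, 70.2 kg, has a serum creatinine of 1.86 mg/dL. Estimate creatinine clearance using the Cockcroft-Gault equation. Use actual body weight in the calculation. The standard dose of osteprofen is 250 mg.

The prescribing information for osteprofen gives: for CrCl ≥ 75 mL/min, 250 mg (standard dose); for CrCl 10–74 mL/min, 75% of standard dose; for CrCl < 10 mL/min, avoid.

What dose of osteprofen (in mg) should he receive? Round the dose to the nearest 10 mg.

CrCl = (140 − 33) × 70.2 / (72 × 1.86) = 7511.4 / 133.92 ≈ 56.1 mL/min
CrCl ≈ 56 mL/min → bracket 10–74 mL/min.
75% of 250 mg = 187.5 mg → 190 mg

190 mg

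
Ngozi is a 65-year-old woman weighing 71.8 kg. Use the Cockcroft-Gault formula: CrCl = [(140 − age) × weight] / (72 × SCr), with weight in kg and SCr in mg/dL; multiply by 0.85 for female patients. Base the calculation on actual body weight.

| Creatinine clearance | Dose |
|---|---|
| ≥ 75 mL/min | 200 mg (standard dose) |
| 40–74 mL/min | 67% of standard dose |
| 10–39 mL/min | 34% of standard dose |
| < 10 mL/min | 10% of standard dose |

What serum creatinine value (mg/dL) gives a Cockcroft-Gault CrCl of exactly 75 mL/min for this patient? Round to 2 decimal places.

Standard dose requires CrCl ≥ 75 mL/min.
Set (140 − 65) × 71.8 × 0.85 / (72 × SCr) = 75
SCr = (140 − 65) × 71.8 × 0.85 / (72 × 75) = 0.848 mg/dL

0.85 mg/dL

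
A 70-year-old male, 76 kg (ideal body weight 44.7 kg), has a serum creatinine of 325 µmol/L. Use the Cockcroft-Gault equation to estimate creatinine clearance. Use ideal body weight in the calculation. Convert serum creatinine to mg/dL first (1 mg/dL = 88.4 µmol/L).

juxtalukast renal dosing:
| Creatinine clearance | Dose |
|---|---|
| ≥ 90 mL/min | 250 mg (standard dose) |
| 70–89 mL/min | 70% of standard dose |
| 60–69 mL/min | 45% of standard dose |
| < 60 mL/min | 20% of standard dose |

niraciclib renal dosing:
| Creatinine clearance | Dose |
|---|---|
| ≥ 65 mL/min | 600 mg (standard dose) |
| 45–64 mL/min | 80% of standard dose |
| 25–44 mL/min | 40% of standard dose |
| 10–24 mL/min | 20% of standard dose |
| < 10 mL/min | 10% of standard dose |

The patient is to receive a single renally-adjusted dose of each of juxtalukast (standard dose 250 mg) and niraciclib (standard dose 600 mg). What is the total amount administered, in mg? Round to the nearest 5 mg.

170 mg

SCr = 325 / 88.4 = 3.676 mg/dL
CrCl = (140 − 70) × 44.7 / (72 × 3.676) = 3129.0 / 264.67 ≈ 11.8 mL/min
CrCl ≈ 12 mL/min.
juxtalukast: < 60 mL/min → 20% of 250 mg = 50 mg.
niraciclib: 10–24 mL/min → 20% of 600 mg = 120 mg.
Total = 50 + 120 = 170 mg.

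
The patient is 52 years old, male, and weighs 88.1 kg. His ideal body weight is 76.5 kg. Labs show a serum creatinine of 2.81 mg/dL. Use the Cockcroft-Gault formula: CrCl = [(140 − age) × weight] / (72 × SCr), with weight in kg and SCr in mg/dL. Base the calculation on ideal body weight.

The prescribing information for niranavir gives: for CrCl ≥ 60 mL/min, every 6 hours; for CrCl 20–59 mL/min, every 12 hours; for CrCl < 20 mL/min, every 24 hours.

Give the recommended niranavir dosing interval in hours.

CrCl = (140 − 52) × 76.5 / (72 × 2.81) = 6732.0 / 202.32 ≈ 33.3 mL/min
CrCl ≈ 33 mL/min → bracket 20–59 mL/min → every 12 hours.

every 12 hours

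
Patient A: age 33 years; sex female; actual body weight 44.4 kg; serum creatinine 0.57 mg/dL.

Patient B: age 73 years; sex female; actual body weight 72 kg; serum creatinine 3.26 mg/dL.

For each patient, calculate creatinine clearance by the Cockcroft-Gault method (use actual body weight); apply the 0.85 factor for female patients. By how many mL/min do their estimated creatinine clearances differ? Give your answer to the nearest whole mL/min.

Patient A: CrCl = (140 − 33) × 44.4 / (72 × 0.57) × 0.85 = 4750.8 / 41.04 × 0.85 ≈ 98.4 mL/min
Patient B: CrCl = (140 − 73) × 72 / (72 × 3.26) × 0.85 = 4824.0 / 234.72 × 0.85 ≈ 17.5 mL/min
|98.4 − 17.5| = 80.9 mL/min

81 mL/min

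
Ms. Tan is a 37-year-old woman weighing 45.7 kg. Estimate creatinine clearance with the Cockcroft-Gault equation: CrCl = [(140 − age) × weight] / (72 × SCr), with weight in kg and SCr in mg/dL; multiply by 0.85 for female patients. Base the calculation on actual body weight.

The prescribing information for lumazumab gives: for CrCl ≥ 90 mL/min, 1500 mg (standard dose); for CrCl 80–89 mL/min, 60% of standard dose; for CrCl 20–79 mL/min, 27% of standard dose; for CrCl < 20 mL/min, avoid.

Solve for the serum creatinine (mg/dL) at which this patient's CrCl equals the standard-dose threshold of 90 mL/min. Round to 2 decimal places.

Standard dose requires CrCl ≥ 90 mL/min.
Set (140 − 37) × 45.7 × 0.85 / (72 × SCr) = 90
SCr = (140 − 37) × 45.7 × 0.85 / (72 × 90) = 0.617 mg/dL

0.62 mg/dL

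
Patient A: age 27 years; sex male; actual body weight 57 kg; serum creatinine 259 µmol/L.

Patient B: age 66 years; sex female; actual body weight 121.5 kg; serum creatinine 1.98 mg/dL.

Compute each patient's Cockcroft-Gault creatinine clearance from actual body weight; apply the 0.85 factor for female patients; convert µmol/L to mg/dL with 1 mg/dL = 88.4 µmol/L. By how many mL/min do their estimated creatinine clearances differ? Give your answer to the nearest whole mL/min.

23 mL/min

Patient A: SCr = 259 / 88.4 = 2.93 mg/dL
Patient A: CrCl = (140 − 27) × 57 / (72 × 2.93) = 6441.0 / 210.96 ≈ 30.5 mL/min
Patient B: CrCl = (140 − 66) × 121.5 / (72 × 1.98) × 0.85 = 8991.0 / 142.56 × 0.85 ≈ 53.6 mL/min
|30.5 − 53.6| = 23.1 mL/min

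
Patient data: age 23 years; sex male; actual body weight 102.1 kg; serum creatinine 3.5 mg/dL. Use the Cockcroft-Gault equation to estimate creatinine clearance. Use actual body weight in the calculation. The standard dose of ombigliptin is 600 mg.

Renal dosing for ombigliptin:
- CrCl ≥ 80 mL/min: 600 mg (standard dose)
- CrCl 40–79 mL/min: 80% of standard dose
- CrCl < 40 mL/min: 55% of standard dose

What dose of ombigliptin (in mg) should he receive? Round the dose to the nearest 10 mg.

480 mg

CrCl = (140 − 23) × 102.1 / (72 × 3.5) = 11945.7 / 252.00 ≈ 47.4 mL/min
CrCl ≈ 47 mL/min → bracket 40–79 mL/min.
80% of 600 mg = 480 mg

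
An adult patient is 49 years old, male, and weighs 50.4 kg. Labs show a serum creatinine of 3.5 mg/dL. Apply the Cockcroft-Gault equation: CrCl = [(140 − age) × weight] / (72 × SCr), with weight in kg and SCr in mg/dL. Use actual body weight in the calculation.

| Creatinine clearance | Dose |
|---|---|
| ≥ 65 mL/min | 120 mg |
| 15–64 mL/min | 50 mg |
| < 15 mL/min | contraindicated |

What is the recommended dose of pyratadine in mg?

50 mg

CrCl = (140 − 49) × 50.4 / (72 × 3.5) = 4586.4 / 252.00 ≈ 18.2 mL/min
CrCl ≈ 18 mL/min → bracket 15–64 mL/min.
Dose for this bracket: 50 mg.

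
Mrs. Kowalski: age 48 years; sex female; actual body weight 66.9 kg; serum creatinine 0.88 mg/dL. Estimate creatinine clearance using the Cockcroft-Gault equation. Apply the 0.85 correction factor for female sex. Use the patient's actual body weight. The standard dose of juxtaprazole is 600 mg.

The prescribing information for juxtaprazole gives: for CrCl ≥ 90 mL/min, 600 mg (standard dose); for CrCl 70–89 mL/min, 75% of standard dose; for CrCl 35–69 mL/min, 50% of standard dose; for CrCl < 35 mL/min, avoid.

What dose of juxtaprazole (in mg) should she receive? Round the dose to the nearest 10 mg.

CrCl = (140 − 48) × 66.9 / (72 × 0.88) × 0.85 = 6154.8 / 63.36 × 0.85 ≈ 82.6 mL/min
CrCl ≈ 83 mL/min → bracket 70–89 mL/min.
75% of 600 mg = 450 mg

450 mg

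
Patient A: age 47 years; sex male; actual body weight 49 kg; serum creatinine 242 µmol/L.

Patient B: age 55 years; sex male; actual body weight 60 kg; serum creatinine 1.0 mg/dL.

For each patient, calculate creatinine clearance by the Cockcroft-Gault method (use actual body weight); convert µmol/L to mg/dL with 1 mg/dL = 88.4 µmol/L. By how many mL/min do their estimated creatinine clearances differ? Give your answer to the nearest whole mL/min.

48 mL/min

Patient A: SCr = 242 / 88.4 = 2.738 mg/dL
Patient A: CrCl = (140 − 47) × 49 / (72 × 2.738) = 4557.0 / 197.14 ≈ 23.1 mL/min
Patient B: CrCl = (140 − 55) × 60 / (72 × 1) = 5100.0 / 72.00 ≈ 70.8 mL/min
|23.1 − 70.8| = 47.7 mL/min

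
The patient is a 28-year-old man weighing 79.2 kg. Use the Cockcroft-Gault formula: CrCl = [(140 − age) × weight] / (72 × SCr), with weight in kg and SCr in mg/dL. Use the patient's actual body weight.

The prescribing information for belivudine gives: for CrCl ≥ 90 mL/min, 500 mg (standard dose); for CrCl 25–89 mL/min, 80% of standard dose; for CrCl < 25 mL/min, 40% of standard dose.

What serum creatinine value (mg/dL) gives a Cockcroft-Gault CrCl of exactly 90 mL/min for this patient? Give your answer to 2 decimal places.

Standard dose requires CrCl ≥ 90 mL/min.
Set (140 − 28) × 79.2 / (72 × SCr) = 90
SCr = (140 − 28) × 79.2 / (72 × 90) = 1.369 mg/dL

1.37 mg/dL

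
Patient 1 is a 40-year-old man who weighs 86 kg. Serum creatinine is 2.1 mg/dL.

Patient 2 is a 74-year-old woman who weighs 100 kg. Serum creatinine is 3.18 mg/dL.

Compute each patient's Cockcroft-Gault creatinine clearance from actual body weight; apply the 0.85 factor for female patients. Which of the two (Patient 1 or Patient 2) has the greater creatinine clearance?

Patient 1

Patient 1: CrCl = (140 − 40) × 86 / (72 × 2.1) = 8600.0 / 151.20 ≈ 56.9 mL/min
Patient 2: CrCl = (140 − 74) × 100 / (72 × 3.18) × 0.85 = 6600.0 / 228.96 × 0.85 ≈ 24.5 mL/min
56.9 vs 24.5 mL/min → Patient 1 is higher.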